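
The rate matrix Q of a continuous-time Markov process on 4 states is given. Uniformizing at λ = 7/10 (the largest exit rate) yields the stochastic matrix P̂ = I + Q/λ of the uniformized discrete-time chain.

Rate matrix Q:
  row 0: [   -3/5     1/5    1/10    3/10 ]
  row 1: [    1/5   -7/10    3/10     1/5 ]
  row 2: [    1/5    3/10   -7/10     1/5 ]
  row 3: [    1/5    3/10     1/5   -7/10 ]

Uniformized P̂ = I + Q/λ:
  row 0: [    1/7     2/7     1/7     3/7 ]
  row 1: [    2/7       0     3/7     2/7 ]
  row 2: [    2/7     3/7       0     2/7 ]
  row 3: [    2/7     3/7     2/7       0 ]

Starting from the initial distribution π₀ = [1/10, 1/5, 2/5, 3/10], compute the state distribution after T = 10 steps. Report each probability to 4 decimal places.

π = [0.2500, 0.2750, 0.2250, 0.2500]

t=0: π = [0.1000, 0.2000, 0.4000, 0.3000]
t=1: π = [0.2714, 0.3286, 0.1857, 0.2143]
t=2: π = [0.2469, 0.2490, 0.2408, 0.2633]
t=3: π = [0.2504, 0.2866, 0.2172, 0.2458]
t=4: π = [0.2499, 0.2700, 0.2288, 0.2513]
t=5: π = [0.2500, 0.2772, 0.2232, 0.2496]
t=6: π = [0.2500, 0.2741, 0.2258, 0.2501]
t=7: π = [0.2500, 0.2754, 0.2246, 0.2500]
t=8: π = [0.2500, 0.2748, 0.2252, 0.2500]
t=9: π = [0.2500, 0.2751, 0.2249, 0.2500]
t=10: π = [0.2500, 0.2750, 0.2250, 0.2500]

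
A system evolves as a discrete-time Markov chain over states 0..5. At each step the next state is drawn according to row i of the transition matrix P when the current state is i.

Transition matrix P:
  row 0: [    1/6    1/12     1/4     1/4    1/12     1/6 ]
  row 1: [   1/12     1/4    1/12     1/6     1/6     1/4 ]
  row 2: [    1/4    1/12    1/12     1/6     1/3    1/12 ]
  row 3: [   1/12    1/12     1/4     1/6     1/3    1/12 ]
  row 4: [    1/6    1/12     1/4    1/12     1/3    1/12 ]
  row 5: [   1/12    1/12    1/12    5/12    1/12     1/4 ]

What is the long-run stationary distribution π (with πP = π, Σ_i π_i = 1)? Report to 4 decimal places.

Balance equations π_j = Σ_i π_i·P[i][j]:
  π_0 = 1/6·π_0 + 1/12·π_1 + 1/4·π_2 + 1/12·π_3 + 1/6·π_4 + 1/12·π_5
  π_1 = 1/12·π_0 + 1/4·π_1 + 1/12·π_2 + 1/12·π_3 + 1/12·π_4 + 1/12·π_5
  π_2 = 1/4·π_0 + 1/12·π_1 + 1/12·π_2 + 1/4·π_3 + 1/4·π_4 + 1/12·π_5
  π_3 = 1/4·π_0 + 1/6·π_1 + 1/6·π_2 + 1/6·π_3 + 1/12·π_4 + 5/12·π_5
  π_4 = 1/12·π_0 + 1/6·π_1 + 1/3·π_2 + 1/3·π_3 + 1/3·π_4 + 1/12·π_5
  normalize: π_0 + π_1 + π_2 + π_3 + π_4 + π_5 = 1
Solving the linear system gives exactly π = [1388/9495, 1/10, 8582/47475, 18227/94950, 11701/47475, 6391/47475].

π = [0.1462, 0.1000, 0.1808, 0.1920, 0.2465, 0.1346]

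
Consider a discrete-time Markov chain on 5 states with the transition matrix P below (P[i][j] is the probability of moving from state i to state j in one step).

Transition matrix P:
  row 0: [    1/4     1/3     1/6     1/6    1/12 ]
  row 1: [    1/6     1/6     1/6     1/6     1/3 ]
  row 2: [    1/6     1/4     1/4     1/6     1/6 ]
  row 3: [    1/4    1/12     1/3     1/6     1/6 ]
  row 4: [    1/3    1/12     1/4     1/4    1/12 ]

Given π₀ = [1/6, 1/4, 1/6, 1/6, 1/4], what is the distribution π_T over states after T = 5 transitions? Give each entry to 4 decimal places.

π = [0.2285, 0.1950, 0.2298, 0.1805, 0.1662]

t=0: π = [0.1667, 0.2500, 0.1667, 0.1667, 0.2500]
t=1: π = [0.2361, 0.1736, 0.2292, 0.1875, 0.1736]
t=2: π = [0.2309, 0.1950, 0.2315, 0.1811, 0.1615]
t=3: π = [0.2279, 0.1959, 0.2296, 0.1801, 0.1665]
t=4: π = [0.2284, 0.1949, 0.2297, 0.1805, 0.1664]
t=5: π = [0.2285, 0.1950, 0.2298, 0.1805, 0.1662]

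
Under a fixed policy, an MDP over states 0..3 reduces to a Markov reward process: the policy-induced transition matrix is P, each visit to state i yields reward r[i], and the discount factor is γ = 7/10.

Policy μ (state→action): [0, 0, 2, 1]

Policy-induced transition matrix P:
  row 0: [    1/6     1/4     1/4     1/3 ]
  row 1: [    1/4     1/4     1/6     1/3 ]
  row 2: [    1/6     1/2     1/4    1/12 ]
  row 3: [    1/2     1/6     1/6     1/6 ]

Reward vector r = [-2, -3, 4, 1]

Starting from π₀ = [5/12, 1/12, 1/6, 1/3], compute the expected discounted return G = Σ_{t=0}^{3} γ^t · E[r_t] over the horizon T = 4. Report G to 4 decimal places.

t=0: π = [0.4167, 0.0833, 0.1667, 0.3333], E[r] = -0.0833, γ^t·E[r] = -0.083333, running G = -0.083333
t=1: π = [0.2847, 0.2639, 0.2153, 0.2361], E[r] = -0.2639, γ^t·E[r] = -0.184722, running G = -0.268056
t=2: π = [0.2674, 0.2841, 0.2083, 0.2402], E[r] = -0.3137, γ^t·E[r] = -0.153692, running G = -0.421748
t=3: π = [0.2704, 0.2821, 0.2063, 0.2412], E[r] = -0.3206, γ^t·E[r] = -0.109950, running G = -0.531698

G = -0.5317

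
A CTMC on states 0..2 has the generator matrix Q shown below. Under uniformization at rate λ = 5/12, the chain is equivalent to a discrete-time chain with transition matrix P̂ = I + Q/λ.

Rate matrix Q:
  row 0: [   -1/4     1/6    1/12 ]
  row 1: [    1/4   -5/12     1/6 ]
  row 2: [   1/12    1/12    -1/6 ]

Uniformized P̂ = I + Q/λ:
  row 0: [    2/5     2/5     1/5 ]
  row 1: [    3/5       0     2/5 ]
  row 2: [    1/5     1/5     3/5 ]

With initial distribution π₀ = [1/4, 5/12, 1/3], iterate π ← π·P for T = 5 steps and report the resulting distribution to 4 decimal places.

π = [0.3644, 0.2264, 0.4092]

t=0: π = [0.2500, 0.4167, 0.3333]
t=1: π = [0.4167, 0.1667, 0.4167]
t=2: π = [0.3500, 0.2500, 0.4000]
t=3: π = [0.3700, 0.2200, 0.4100]
t=4: π = [0.3620, 0.2300, 0.4080]
t=5: π = [0.3644, 0.2264, 0.4092]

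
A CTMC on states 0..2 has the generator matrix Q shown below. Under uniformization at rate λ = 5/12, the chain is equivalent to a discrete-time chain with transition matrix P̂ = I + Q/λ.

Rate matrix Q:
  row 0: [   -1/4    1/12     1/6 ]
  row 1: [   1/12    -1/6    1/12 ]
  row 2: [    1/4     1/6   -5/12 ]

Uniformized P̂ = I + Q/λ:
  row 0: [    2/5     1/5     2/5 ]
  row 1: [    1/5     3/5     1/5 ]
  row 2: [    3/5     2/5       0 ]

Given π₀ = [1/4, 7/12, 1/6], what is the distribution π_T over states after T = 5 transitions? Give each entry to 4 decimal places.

t=0: π = [0.2500, 0.5833, 0.1667]
t=1: π = [0.3167, 0.4667, 0.2167]
t=2: π = [0.3500, 0.4300, 0.2200]
t=3: π = [0.3580, 0.4160, 0.2260]
t=4: π = [0.3620, 0.4116, 0.2264]
t=5: π = [0.3630, 0.4099, 0.2271]

π = [0.3630, 0.4099, 0.2271]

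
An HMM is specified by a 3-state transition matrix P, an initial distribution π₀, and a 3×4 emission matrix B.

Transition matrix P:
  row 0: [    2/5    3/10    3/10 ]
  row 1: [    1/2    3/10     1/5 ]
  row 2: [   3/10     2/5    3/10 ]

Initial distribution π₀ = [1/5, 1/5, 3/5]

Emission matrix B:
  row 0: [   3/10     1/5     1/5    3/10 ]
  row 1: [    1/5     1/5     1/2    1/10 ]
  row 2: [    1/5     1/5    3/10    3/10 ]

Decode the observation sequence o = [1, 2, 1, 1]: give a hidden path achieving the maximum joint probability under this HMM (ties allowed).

path = [2, 1, 0, 0]

t=0: δ = [4.000e-02, 4.000e-02, 1.200e-01]  (obs o_0=1)
t=1: δ = [7.200e-03, 2.400e-02, 1.080e-02]  ψ = [2, 2, 2]  (obs o_1=2)
t=2: δ = [2.400e-03, 1.440e-03, 9.600e-04]  ψ = [1, 1, 1]  (obs o_2=1)
t=3: δ = [1.920e-04, 1.440e-04, 1.440e-04]  ψ = [0, 0, 0]  (obs o_3=1)
backtrack: best end state = 0; path = [2, 1, 0, 0]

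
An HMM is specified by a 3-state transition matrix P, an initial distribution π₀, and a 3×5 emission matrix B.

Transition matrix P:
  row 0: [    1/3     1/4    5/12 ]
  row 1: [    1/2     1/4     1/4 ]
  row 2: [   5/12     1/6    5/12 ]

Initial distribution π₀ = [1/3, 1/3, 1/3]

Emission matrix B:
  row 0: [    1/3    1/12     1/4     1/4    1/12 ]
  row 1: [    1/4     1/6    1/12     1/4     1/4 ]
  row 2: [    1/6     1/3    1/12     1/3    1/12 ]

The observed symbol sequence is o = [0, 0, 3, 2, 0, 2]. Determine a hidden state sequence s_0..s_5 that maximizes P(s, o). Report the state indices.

path = [1, 0, 2, 0, 0, 0]

t=0: δ = [1.111e-01, 8.333e-02, 5.556e-02]  (obs o_0=0)
t=1: δ = [1.389e-02, 6.944e-03, 7.716e-03]  ψ = [1, 0, 0]  (obs o_1=0)
t=2: δ = [1.157e-03, 8.681e-04, 1.929e-03]  ψ = [0, 0, 0]  (obs o_2=3)
t=3: δ = [2.009e-04, 2.679e-05, 6.698e-05]  ψ = [2, 2, 2]  (obs o_3=2)
t=4: δ = [2.233e-05, 1.256e-05, 1.395e-05]  ψ = [0, 0, 0]  (obs o_4=0)
t=5: δ = [1.861e-06, 4.651e-07, 7.752e-07]  ψ = [0, 0, 0]  (obs o_5=2)
backtrack: best end state = 0; path = [1, 0, 2, 0, 0, 0]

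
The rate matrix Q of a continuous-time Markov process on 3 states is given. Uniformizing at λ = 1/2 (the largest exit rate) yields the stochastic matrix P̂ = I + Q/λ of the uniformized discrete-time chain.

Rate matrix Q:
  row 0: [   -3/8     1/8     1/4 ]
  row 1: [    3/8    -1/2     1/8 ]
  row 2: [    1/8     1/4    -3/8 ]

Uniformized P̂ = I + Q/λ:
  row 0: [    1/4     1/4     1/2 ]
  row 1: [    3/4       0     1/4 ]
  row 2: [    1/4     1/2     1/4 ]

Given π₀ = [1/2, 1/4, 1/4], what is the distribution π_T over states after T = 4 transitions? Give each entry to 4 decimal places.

t=0: π = [0.5000, 0.2500, 0.2500]
t=1: π = [0.3750, 0.2500, 0.3750]
t=2: π = [0.3750, 0.2813, 0.3438]
t=3: π = [0.3906, 0.2656, 0.3438]
t=4: π = [0.3828, 0.2695, 0.3477]

π = [0.3828, 0.2695, 0.3477]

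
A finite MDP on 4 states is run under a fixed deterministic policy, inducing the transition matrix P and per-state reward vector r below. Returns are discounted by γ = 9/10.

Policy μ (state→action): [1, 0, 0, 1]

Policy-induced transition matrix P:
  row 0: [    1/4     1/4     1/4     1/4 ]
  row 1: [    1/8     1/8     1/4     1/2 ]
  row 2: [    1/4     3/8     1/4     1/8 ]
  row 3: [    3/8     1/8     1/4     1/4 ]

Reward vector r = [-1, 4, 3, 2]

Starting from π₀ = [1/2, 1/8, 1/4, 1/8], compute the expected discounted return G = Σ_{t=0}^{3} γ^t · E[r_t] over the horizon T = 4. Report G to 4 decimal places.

t=0: π = [0.5000, 0.1250, 0.2500, 0.1250], E[r] = 1.0000, γ^t·E[r] = 1.000000, running G = 1.000000
t=1: π = [0.2500, 0.2500, 0.2500, 0.2500], E[r] = 2.0000, γ^t·E[r] = 1.800000, running G = 2.800000
t=2: π = [0.2500, 0.2188, 0.2500, 0.2813], E[r] = 1.9375, γ^t·E[r] = 1.569375, running G = 4.369375
t=3: π = [0.2578, 0.2188, 0.2500, 0.2734], E[r] = 1.9141, γ^t·E[r] = 1.395352, running G = 5.764727

G = 5.7647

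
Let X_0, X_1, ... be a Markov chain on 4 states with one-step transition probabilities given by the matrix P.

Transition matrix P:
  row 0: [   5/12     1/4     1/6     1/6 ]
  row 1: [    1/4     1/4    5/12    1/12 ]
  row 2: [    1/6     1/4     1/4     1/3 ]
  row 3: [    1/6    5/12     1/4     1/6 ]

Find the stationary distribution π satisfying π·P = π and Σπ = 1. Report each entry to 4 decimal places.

Balance equations π_j = Σ_i π_i·P[i][j]:
  π_0 = 5/12·π_0 + 1/4·π_1 + 1/6·π_2 + 1/6·π_3
  π_1 = 1/4·π_0 + 1/4·π_1 + 1/4·π_2 + 5/12·π_3
  π_2 = 1/6·π_0 + 5/12·π_1 + 1/4·π_2 + 1/4·π_3
  normalize: π_0 + π_1 + π_2 + π_3 = 1
Solving the linear system gives exactly π = [199/785, 221/785, 433/1570, 297/1570].

π = [0.2535, 0.2815, 0.2758, 0.1892]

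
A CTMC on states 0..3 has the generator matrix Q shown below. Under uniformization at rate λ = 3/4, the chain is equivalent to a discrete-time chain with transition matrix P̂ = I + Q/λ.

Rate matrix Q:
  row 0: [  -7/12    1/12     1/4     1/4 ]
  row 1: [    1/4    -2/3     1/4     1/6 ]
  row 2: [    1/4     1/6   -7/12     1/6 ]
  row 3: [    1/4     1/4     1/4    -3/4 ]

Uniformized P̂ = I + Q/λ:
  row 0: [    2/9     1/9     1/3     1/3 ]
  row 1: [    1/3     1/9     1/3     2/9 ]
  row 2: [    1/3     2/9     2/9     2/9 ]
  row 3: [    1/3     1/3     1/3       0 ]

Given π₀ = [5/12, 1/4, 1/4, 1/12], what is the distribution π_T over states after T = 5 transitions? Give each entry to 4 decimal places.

t=0: π = [0.4167, 0.2500, 0.2500, 0.0833]
t=1: π = [0.2870, 0.1574, 0.3056, 0.2500]
t=2: π = [0.3014, 0.2006, 0.2994, 0.1986]
t=3: π = [0.2998, 0.1885, 0.3001, 0.2116]
t=4: π = [0.3000, 0.1915, 0.3000, 0.2085]
t=5: π = [0.3000, 0.1908, 0.3000, 0.2092]

π = [0.3000, 0.1908, 0.3000, 0.2092]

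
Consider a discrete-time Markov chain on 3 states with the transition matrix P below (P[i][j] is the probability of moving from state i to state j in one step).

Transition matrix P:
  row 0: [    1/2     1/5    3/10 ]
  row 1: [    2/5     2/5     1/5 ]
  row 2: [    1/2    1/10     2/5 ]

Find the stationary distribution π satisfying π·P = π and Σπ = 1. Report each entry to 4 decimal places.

Balance equations π_j = Σ_i π_i·P[i][j]:
  π_0 = 1/2·π_0 + 2/5·π_1 + 1/2·π_2
  π_1 = 1/5·π_0 + 2/5·π_1 + 1/10·π_2
  normalize: π_0 + π_1 + π_2 = 1
Solving the linear system gives exactly π = [34/71, 15/71, 22/71].

π = [0.4789, 0.2113, 0.3099]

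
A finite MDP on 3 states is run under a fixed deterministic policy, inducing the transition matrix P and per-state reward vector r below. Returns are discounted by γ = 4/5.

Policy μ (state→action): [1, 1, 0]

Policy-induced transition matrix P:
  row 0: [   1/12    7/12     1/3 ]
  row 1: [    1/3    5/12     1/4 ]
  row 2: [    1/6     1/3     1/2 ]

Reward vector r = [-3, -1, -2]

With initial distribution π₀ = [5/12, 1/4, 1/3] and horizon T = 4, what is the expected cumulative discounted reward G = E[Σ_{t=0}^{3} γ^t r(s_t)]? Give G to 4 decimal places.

t=0: π = [0.4167, 0.2500, 0.3333], E[r] = -2.1667, γ^t·E[r] = -2.166667, running G = -2.166667
t=1: π = [0.1736, 0.4583, 0.3681], E[r] = -1.7153, γ^t·E[r] = -1.372222, running G = -3.538889
t=2: π = [0.2286, 0.4149, 0.3565], E[r] = -1.8137, γ^t·E[r] = -1.160741, running G = -4.699630
t=3: π = [0.2168, 0.4251, 0.3582], E[r] = -1.7917, γ^t·E[r] = -0.917358, running G = -5.616988

G = -5.6170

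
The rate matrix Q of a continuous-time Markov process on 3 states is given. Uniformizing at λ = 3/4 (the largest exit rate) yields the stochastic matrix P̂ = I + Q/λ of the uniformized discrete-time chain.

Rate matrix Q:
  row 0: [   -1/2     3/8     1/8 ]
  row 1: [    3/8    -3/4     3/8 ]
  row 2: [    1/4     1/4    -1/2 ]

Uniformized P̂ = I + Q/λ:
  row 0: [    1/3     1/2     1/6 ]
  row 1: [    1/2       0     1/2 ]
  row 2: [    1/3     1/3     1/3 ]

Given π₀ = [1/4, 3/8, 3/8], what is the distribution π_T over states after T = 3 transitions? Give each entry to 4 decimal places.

t=0: π = [0.2500, 0.3750, 0.3750]
t=1: π = [0.3958, 0.2500, 0.3542]
t=2: π = [0.3750, 0.3160, 0.3090]
t=3: π = [0.3860, 0.2905, 0.3235]

π = [0.3860, 0.2905, 0.3235]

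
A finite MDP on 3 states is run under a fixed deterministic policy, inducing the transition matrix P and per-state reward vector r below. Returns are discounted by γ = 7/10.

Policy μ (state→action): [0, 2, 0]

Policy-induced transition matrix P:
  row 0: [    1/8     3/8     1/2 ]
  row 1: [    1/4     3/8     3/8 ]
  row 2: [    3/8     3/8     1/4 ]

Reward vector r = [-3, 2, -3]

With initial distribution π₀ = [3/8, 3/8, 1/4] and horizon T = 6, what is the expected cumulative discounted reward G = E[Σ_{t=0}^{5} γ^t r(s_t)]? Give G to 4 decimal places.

G = -3.3088

t=0: π = [0.3750, 0.3750, 0.2500], E[r] = -1.1250, γ^t·E[r] = -1.125000, running G = -1.125000
t=1: π = [0.2344, 0.3750, 0.3906], E[r] = -1.1250, γ^t·E[r] = -0.787500, running G = -1.912500
t=2: π = [0.2695, 0.3750, 0.3555], E[r] = -1.1250, γ^t·E[r] = -0.551250, running G = -2.463750
t=3: π = [0.2607, 0.3750, 0.3643], E[r] = -1.1250, γ^t·E[r] = -0.385875, running G = -2.849625
t=4: π = [0.2629, 0.3750, 0.3621], E[r] = -1.1250, γ^t·E[r] = -0.270113, running G = -3.119738
t=5: π = [0.2624, 0.3750, 0.3626], E[r] = -1.1250, γ^t·E[r] = -0.189079, running G = -3.308816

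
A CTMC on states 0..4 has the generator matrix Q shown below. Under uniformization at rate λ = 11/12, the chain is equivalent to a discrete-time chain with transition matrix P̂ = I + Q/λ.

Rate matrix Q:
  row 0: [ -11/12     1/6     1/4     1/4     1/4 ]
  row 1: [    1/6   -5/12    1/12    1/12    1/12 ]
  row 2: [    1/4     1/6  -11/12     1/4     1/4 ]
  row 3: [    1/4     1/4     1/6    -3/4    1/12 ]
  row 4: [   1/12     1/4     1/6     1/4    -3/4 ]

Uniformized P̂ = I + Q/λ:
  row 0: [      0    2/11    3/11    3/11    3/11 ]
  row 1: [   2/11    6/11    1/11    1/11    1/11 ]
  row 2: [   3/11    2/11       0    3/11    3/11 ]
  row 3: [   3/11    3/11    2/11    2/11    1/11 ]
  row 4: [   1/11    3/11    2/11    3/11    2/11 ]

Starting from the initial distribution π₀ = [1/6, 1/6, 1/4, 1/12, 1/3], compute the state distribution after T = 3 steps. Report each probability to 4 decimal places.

π = [0.1677, 0.3321, 0.1415, 0.1958, 0.1629]

t=0: π = [0.1667, 0.1667, 0.2500, 0.0833, 0.3333]
t=1: π = [0.1515, 0.2803, 0.1364, 0.2348, 0.1970]
t=2: π = [0.1701, 0.3230, 0.1453, 0.2004, 0.1612]
t=3: π = [0.1677, 0.3321, 0.1415, 0.1958, 0.1629]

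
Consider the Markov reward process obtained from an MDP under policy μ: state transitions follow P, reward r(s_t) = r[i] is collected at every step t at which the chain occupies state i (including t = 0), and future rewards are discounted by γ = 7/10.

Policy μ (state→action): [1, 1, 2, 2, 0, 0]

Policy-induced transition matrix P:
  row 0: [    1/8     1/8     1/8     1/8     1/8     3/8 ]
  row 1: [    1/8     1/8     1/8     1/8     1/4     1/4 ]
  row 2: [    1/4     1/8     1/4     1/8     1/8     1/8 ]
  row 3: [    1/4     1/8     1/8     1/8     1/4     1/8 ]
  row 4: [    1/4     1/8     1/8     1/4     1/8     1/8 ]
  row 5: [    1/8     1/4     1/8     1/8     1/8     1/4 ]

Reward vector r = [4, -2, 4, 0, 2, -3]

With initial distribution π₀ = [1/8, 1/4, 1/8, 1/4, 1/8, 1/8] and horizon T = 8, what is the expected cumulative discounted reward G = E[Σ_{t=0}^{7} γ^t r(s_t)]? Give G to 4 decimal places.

t=0: π = [0.1250, 0.2500, 0.1250, 0.2500, 0.1250, 0.1250], E[r] = 0.3750, γ^t·E[r] = 0.375000, running G = 0.375000
t=1: π = [0.1875, 0.1406, 0.1406, 0.1406, 0.1875, 0.2031], E[r] = 0.7969, γ^t·E[r] = 0.557813, running G = 0.932813
t=2: π = [0.1836, 0.1504, 0.1426, 0.1484, 0.1602, 0.2148], E[r] = 0.6797, γ^t·E[r] = 0.333047, running G = 1.265859
t=3: π = [0.1814, 0.1519, 0.1428, 0.1450, 0.1624, 0.2166], E[r] = 0.6682, γ^t·E[r] = 0.229197, running G = 1.495056
t=4: π = [0.1813, 0.1521, 0.1429, 0.1453, 0.1621, 0.2164], E[r] = 0.6674, γ^t·E[r] = 0.160240, running G = 1.655296
t=5: π = [0.1813, 0.1521, 0.1429, 0.1453, 0.1622, 0.2164], E[r] = 0.6677, γ^t·E[r] = 0.112214, running G = 1.767511
t=6: π = [0.1813, 0.1520, 0.1429, 0.1453, 0.1622, 0.2164], E[r] = 0.6677, γ^t·E[r] = 0.078553, running G = 1.846063
t=7: π = [0.1813, 0.1520, 0.1429, 0.1453, 0.1622, 0.2164], E[r] = 0.6677, γ^t·E[r] = 0.054987, running G = 1.901050

G = 1.9011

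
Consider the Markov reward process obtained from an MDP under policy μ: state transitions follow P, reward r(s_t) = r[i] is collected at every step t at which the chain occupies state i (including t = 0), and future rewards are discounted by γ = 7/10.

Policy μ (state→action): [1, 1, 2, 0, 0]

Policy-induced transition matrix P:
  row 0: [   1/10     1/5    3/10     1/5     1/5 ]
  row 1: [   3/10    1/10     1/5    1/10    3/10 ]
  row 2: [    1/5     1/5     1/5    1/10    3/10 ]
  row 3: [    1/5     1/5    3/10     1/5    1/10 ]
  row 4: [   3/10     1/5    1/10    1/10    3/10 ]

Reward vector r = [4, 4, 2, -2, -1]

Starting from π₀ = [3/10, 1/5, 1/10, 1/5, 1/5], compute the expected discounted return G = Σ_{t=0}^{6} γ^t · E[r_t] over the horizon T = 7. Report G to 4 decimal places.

t=0: π = [0.3000, 0.2000, 0.1000, 0.2000, 0.2000], E[r] = 1.6000, γ^t·E[r] = 1.600000, running G = 1.600000
t=1: π = [0.2100, 0.1800, 0.2300, 0.1500, 0.2300], E[r] = 1.4900, γ^t·E[r] = 1.043000, running G = 2.643000
t=2: π = [0.2200, 0.1820, 0.2130, 0.1360, 0.2490], E[r] = 1.5130, γ^t·E[r] = 0.741370, running G = 3.384370
t=3: π = [0.2211, 0.1818, 0.2107, 0.1356, 0.2508], E[r] = 1.5110, γ^t·E[r] = 0.518273, running G = 3.902643
t=4: π = [0.2212, 0.1818, 0.2106, 0.1357, 0.2508], E[r] = 1.5110, γ^t·E[r] = 0.362779, running G = 4.265422
t=5: π = [0.2211, 0.1818, 0.2106, 0.1357, 0.2508], E[r] = 1.5109, γ^t·E[r] = 0.253944, running G = 4.519366
t=6: π = [0.2211, 0.1818, 0.2106, 0.1357, 0.2507], E[r] = 1.5109, γ^t·E[r] = 0.177761, running G = 4.697127

G = 4.6971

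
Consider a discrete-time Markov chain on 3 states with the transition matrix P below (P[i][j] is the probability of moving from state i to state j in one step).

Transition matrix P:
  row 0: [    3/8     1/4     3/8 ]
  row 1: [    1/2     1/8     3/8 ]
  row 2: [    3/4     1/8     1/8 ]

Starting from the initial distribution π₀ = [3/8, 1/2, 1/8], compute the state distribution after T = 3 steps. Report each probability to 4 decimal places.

π = [0.5066, 0.1907, 0.3027]

t=0: π = [0.3750, 0.5000, 0.1250]
t=1: π = [0.4844, 0.1719, 0.3438]
t=2: π = [0.5254, 0.1855, 0.2891]
t=3: π = [0.5066, 0.1907, 0.3027]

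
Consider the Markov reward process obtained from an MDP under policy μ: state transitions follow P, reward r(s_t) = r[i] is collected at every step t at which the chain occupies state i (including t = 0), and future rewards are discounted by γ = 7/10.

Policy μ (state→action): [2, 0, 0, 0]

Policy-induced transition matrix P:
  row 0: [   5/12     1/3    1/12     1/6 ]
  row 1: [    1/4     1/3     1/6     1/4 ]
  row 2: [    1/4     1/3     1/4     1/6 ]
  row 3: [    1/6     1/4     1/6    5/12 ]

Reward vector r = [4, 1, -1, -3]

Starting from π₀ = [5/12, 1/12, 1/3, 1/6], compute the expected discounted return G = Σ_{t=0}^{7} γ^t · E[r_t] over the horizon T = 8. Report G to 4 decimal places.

t=0: π = [0.4167, 0.0833, 0.3333, 0.1667], E[r] = 0.9167, γ^t·E[r] = 0.916667, running G = 0.916667
t=1: π = [0.3056, 0.3194, 0.1597, 0.2153], E[r] = 0.7361, γ^t·E[r] = 0.515278, running G = 1.431944
t=2: π = [0.2830, 0.3154, 0.1545, 0.2471], E[r] = 0.5515, γ^t·E[r] = 0.270237, running G = 1.702182
t=3: π = [0.2766, 0.3127, 0.1560, 0.2547], E[r] = 0.4989, γ^t·E[r] = 0.171120, running G = 1.873301
t=4: π = [0.2749, 0.3121, 0.1566, 0.2564], E[r] = 0.4857, γ^t·E[r] = 0.116625, running G = 1.989926
t=5: π = [0.2744, 0.3120, 0.1568, 0.2568], E[r] = 0.4826, γ^t·E[r] = 0.081110, running G = 2.071036
t=6: π = [0.2743, 0.3119, 0.1569, 0.2569], E[r] = 0.4819, γ^t·E[r] = 0.056691, running G = 2.127727
t=7: π = [0.2743, 0.3119, 0.1569, 0.2569], E[r] = 0.4817, γ^t·E[r] = 0.039670, running G = 2.167397

G = 2.1674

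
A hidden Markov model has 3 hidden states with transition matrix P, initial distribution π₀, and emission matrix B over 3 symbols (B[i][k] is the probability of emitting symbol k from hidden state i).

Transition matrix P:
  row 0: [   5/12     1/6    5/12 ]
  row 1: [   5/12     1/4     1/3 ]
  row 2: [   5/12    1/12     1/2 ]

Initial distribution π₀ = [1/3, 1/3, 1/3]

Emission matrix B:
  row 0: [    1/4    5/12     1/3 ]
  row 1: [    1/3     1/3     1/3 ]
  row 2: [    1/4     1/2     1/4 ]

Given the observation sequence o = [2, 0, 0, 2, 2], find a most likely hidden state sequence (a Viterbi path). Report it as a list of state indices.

path = [0, 2, 2, 0, 0]

t=0: δ = [1.111e-01, 1.111e-01, 8.333e-02]  (obs o_0=2)
t=1: δ = [1.157e-02, 9.259e-03, 1.157e-02]  ψ = [0, 1, 0]  (obs o_1=0)
t=2: δ = [1.206e-03, 7.716e-04, 1.447e-03]  ψ = [0, 1, 2]  (obs o_2=0)
t=3: δ = [2.009e-04, 6.698e-05, 1.808e-04]  ψ = [2, 0, 2]  (obs o_3=2)
t=4: δ = [2.791e-05, 1.116e-05, 2.261e-05]  ψ = [0, 0, 2]  (obs o_4=2)
backtrack: best end state = 0; path = [0, 2, 2, 0, 0]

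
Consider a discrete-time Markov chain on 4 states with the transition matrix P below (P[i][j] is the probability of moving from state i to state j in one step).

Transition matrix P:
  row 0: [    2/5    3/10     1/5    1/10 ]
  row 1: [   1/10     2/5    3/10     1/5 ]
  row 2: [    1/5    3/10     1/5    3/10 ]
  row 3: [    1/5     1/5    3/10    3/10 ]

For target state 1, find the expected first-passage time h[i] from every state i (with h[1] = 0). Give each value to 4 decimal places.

First-step conditioning: h[1] = 0; for i ≠ 1, h[i] = 1 + Σ_k P[i][k]·h[k].
  h[0] = 1 + 2/5·h[0] + 1/5·h[2] + 1/10·h[3]
  h[2] = 1 + 1/5·h[0] + 1/5·h[2] + 3/10·h[3]
  h[3] = 1 + 1/5·h[0] + 3/10·h[2] + 3/10·h[3]
Solving the 3×3 linear system over states ≠ 1 gives exactly h = [39/11, 0, 40/11, 4] (h[1] = 0 is the target).

h = [3.5455, 0.0000, 3.6364, 4.0000]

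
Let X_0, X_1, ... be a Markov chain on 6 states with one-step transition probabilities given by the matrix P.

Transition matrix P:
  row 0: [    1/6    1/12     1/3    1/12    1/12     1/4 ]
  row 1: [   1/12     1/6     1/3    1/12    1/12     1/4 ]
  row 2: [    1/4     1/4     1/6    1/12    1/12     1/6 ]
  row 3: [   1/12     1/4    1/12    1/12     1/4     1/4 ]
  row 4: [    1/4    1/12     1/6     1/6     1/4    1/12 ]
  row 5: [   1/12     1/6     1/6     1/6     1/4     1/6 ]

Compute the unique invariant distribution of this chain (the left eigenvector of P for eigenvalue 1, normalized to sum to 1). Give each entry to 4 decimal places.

Balance equations π_j = Σ_i π_i·P[i][j]:
  π_0 = 1/6·π_0 + 1/12·π_1 + 1/4·π_2 + 1/12·π_3 + 1/4·π_4 + 1/12·π_5
  π_1 = 1/12·π_0 + 1/6·π_1 + 1/4·π_2 + 1/4·π_3 + 1/12·π_4 + 1/6·π_5
  π_2 = 1/3·π_0 + 1/3·π_1 + 1/6·π_2 + 1/12·π_3 + 1/6·π_4 + 1/6·π_5
  π_3 = 1/12·π_0 + 1/12·π_1 + 1/12·π_2 + 1/12·π_3 + 1/6·π_4 + 1/6·π_5
  π_4 = 1/12·π_0 + 1/12·π_1 + 1/12·π_2 + 1/4·π_3 + 1/4·π_4 + 1/4·π_5
  normalize: π_0 + π_1 + π_2 + π_3 + π_4 + π_5 = 1
Solving the linear system gives exactly π = [954/6017, 8043/48136, 4629/21880, 1231/10940, 3511/21880, 4153/21880].

π = [0.1586, 0.1671, 0.2116, 0.1125, 0.1605, 0.1898]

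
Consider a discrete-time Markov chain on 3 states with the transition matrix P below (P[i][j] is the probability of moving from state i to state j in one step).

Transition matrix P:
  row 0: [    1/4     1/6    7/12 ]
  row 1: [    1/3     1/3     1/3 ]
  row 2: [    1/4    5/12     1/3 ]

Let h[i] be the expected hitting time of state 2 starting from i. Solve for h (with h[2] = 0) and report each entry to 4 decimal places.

h = [1.8750, 2.4375, 0.0000]

First-step conditioning: h[2] = 0; for i ≠ 2, h[i] = 1 + Σ_k P[i][k]·h[k].
  h[0] = 1 + 1/4·h[0] + 1/6·h[1]
  h[1] = 1 + 1/3·h[0] + 1/3·h[1]
Solving the 2×2 linear system over states ≠ 2 gives exactly h = [15/8, 39/16, 0] (h[2] = 0 is the target).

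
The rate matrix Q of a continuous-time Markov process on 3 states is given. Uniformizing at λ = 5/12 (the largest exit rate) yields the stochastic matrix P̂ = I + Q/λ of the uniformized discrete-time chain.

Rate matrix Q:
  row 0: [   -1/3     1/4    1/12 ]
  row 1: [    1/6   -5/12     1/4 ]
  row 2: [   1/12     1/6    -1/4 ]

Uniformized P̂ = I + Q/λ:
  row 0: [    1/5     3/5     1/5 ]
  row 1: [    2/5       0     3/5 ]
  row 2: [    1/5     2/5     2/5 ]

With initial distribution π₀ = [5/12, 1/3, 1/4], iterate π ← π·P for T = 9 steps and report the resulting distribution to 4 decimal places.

t=0: π = [0.4167, 0.3333, 0.2500]
t=1: π = [0.2667, 0.3500, 0.3833]
t=2: π = [0.2700, 0.3133, 0.4167]
t=3: π = [0.2627, 0.3287, 0.4087]
t=4: π = [0.2657, 0.3211, 0.4132]
t=5: π = [0.2642, 0.3247, 0.4111]
t=6: π = [0.2649, 0.3230, 0.4121]
t=7: π = [0.2646, 0.3238, 0.4116]
t=8: π = [0.2648, 0.3234, 0.4118]
t=9: π = [0.2647, 0.3236, 0.4117]

π = [0.2647, 0.3236, 0.4117]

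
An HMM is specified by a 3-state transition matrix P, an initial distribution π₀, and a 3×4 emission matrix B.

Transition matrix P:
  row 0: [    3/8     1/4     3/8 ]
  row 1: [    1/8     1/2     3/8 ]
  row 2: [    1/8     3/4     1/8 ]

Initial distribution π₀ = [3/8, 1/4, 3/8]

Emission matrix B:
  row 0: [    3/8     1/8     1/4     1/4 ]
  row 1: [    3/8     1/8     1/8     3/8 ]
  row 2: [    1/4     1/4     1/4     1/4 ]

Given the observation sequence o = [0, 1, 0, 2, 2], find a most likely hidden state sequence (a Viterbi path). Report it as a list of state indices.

t=0: δ = [1.406e-01, 9.375e-02, 9.375e-02]  (obs o_0=0)
t=1: δ = [6.592e-03, 8.789e-03, 1.318e-02]  ψ = [0, 2, 0]  (obs o_1=1)
t=2: δ = [9.270e-04, 3.708e-03, 8.240e-04]  ψ = [0, 2, 1]  (obs o_2=0)
t=3: δ = [1.159e-04, 2.317e-04, 3.476e-04]  ψ = [1, 1, 1]  (obs o_3=2)
t=4: δ = [1.086e-05, 3.259e-05, 2.173e-05]  ψ = [0, 2, 1]  (obs o_4=2)
backtrack: best end state = 1; path = [0, 2, 1, 2, 1]

path = [0, 2, 1, 2, 1]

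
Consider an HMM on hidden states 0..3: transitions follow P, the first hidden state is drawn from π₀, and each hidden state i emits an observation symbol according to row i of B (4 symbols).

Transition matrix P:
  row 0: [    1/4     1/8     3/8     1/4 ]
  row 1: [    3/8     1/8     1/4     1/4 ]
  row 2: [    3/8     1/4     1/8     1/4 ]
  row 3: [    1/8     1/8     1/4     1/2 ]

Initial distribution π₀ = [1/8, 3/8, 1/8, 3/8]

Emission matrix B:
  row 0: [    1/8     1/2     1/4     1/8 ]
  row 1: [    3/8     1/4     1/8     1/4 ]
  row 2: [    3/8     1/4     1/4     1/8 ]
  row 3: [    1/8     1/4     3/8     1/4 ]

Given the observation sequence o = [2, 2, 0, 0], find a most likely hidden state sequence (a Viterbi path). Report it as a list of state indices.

t=0: δ = [3.125e-02, 4.688e-02, 3.125e-02, 1.406e-01]  (obs o_0=2)
t=1: δ = [4.395e-03, 2.197e-03, 8.789e-03, 2.637e-02]  ψ = [1, 3, 3, 3]  (obs o_1=2)
t=2: δ = [4.120e-04, 1.236e-03, 2.472e-03, 1.648e-03]  ψ = [2, 3, 3, 3]  (obs o_2=0)
t=3: δ = [1.159e-04, 2.317e-04, 1.545e-04, 1.030e-04]  ψ = [2, 2, 3, 3]  (obs o_3=0)
backtrack: best end state = 1; path = [3, 3, 2, 1]

path = [3, 3, 2, 1]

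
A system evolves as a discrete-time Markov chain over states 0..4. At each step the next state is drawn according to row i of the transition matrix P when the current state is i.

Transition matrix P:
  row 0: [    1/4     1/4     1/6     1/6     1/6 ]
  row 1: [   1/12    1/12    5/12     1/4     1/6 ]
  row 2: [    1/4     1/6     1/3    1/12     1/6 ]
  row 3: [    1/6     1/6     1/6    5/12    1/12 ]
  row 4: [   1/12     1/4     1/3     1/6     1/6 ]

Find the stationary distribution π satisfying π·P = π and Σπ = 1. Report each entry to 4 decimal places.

π = [0.1778, 0.1790, 0.2835, 0.2106, 0.1491]

Balance equations π_j = Σ_i π_i·P[i][j]:
  π_0 = 1/4·π_0 + 1/12·π_1 + 1/4·π_2 + 1/6·π_3 + 1/12·π_4
  π_1 = 1/4·π_0 + 1/12·π_1 + 1/6·π_2 + 1/6·π_3 + 1/4·π_4
  π_2 = 1/6·π_0 + 5/12·π_1 + 1/3·π_2 + 1/6·π_3 + 1/3·π_4
  π_3 = 1/6·π_0 + 1/4·π_1 + 1/12·π_2 + 5/12·π_3 + 1/6·π_4
  normalize: π_0 + π_1 + π_2 + π_3 + π_4 = 1
Solving the linear system gives exactly π = [2755/15498, 1387/7749, 2197/7749, 544/2583, 2311/15498].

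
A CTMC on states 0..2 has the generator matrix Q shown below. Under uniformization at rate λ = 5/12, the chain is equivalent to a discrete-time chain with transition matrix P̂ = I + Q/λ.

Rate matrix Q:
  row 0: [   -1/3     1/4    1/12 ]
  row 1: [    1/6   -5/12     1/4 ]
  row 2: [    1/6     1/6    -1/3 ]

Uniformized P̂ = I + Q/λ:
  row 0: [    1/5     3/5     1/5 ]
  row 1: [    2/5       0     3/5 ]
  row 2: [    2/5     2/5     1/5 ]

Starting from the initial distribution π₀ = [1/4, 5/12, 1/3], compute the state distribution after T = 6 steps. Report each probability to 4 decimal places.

π = [0.3333, 0.3340, 0.3327]

t=0: π = [0.2500, 0.4167, 0.3333]
t=1: π = [0.3500, 0.2833, 0.3667]
t=2: π = [0.3300, 0.3567, 0.3133]
t=3: π = [0.3340, 0.3233, 0.3427]
t=4: π = [0.3332, 0.3375, 0.3293]
t=5: π = [0.3334, 0.3317, 0.3350]
t=6: π = [0.3333, 0.3340, 0.3327]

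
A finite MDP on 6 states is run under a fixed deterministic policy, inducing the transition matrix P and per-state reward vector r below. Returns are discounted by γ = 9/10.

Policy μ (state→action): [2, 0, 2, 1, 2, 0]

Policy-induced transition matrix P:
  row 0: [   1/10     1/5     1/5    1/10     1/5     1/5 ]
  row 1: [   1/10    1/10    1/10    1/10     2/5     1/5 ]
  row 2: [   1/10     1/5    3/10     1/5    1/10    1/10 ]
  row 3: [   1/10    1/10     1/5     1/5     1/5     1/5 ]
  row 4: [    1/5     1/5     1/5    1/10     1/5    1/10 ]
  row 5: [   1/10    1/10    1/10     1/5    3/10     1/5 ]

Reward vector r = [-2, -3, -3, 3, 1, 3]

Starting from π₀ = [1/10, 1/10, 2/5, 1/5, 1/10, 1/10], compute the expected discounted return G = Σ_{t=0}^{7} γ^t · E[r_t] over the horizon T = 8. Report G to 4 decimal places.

G = -1.3222

t=0: π = [0.1000, 0.1000, 0.4000, 0.2000, 0.1000, 0.1000], E[r] = -0.7000, γ^t·E[r] = -0.700000, running G = -0.700000
t=1: π = [0.1100, 0.1600, 0.2200, 0.1700, 0.1900, 0.1500], E[r] = -0.2100, γ^t·E[r] = -0.189000, running G = -0.889000
t=2: π = [0.1190, 0.1520, 0.1910, 0.1540, 0.2250, 0.1590], E[r] = -0.1030, γ^t·E[r] = -0.083430, running G = -0.972430
t=3: π = [0.1225, 0.1535, 0.1880, 0.1504, 0.2272, 0.1584], E[r] = -0.1159, γ^t·E[r] = -0.084491, running G = -1.056921
t=4: π = [0.1227, 0.1538, 0.1876, 0.1497, 0.2277, 0.1585], E[r] = -0.1174, γ^t·E[r] = -0.077000, running G = -1.133921
t=5: π = [0.1228, 0.1538, 0.1875, 0.1496, 0.2278, 0.1585], E[r] = -0.1176, γ^t·E[r] = -0.069448, running G = -1.203369
t=6: π = [0.1228, 0.1538, 0.1875, 0.1496, 0.2279, 0.1585], E[r] = -0.1177, γ^t·E[r] = -0.062539, running G = -1.265907
t=7: π = [0.1228, 0.1538, 0.1875, 0.1496, 0.2279, 0.1585], E[r] = -0.1177, γ^t·E[r] = -0.056290, running G = -1.322198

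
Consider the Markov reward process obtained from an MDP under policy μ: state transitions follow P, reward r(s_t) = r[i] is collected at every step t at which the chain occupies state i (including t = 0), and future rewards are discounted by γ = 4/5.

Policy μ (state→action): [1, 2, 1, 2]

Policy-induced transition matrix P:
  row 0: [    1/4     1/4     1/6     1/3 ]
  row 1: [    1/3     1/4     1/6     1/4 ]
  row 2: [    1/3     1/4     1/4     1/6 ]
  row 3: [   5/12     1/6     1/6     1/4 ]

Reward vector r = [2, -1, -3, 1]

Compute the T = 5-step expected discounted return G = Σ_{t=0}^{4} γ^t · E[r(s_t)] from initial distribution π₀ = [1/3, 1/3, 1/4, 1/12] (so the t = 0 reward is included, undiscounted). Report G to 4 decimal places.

t=0: π = [0.3333, 0.3333, 0.2500, 0.0833], E[r] = -0.3333, γ^t·E[r] = -0.333333, running G = -0.333333
t=1: π = [0.3125, 0.2431, 0.1875, 0.2569], E[r] = 0.0764, γ^t·E[r] = 0.061111, running G = -0.272222
t=2: π = [0.3287, 0.2286, 0.1823, 0.2604], E[r] = 0.1424, γ^t·E[r] = 0.091111, running G = -0.181111
t=3: π = [0.3276, 0.2283, 0.1819, 0.2622], E[r] = 0.1436, γ^t·E[r] = 0.073531, running G = -0.107580
t=4: π = [0.3279, 0.2281, 0.1818, 0.2621], E[r] = 0.1443, γ^t·E[r] = 0.059103, running G = -0.048477

G = -0.0485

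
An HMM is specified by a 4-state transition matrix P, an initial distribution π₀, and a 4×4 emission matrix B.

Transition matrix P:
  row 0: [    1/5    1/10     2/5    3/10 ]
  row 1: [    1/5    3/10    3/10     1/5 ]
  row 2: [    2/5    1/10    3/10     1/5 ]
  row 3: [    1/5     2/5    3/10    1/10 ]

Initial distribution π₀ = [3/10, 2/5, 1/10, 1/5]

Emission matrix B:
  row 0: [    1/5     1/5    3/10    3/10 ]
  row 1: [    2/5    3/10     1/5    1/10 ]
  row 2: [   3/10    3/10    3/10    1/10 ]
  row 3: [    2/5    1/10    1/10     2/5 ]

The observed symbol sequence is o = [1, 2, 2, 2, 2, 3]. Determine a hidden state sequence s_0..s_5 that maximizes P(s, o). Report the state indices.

t=0: δ = [6.000e-02, 1.200e-01, 3.000e-02, 2.000e-02]  (obs o_0=1)
t=1: δ = [7.200e-03, 7.200e-03, 1.080e-02, 2.400e-03]  ψ = [1, 1, 1, 1]  (obs o_1=2)
t=2: δ = [1.296e-03, 4.320e-04, 9.720e-04, 2.160e-04]  ψ = [2, 1, 2, 0]  (obs o_2=2)
t=3: δ = [1.166e-04, 2.592e-05, 1.555e-04, 3.888e-05]  ψ = [2, 0, 0, 0]  (obs o_3=2)
t=4: δ = [1.866e-05, 3.110e-06, 1.400e-05, 3.499e-06]  ψ = [2, 2, 0, 0]  (obs o_4=2)
t=5: δ = [1.680e-06, 1.866e-07, 7.465e-07, 2.239e-06]  ψ = [2, 0, 0, 0]  (obs o_5=3)
backtrack: best end state = 3; path = [1, 2, 0, 2, 0, 3]

path = [1, 2, 0, 2, 0, 3]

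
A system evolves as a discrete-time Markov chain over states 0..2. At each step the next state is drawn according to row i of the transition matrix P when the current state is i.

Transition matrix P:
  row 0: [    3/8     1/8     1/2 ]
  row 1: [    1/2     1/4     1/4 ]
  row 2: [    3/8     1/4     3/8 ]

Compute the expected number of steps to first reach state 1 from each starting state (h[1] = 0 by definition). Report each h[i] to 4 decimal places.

h = [5.5385, 0.0000, 4.9231]

First-step conditioning: h[1] = 0; for i ≠ 1, h[i] = 1 + Σ_k P[i][k]·h[k].
  h[0] = 1 + 3/8·h[0] + 1/2·h[2]
  h[2] = 1 + 3/8·h[0] + 3/8·h[2]
Solving the 2×2 linear system over states ≠ 1 gives exactly h = [72/13, 0, 64/13] (h[1] = 0 is the target).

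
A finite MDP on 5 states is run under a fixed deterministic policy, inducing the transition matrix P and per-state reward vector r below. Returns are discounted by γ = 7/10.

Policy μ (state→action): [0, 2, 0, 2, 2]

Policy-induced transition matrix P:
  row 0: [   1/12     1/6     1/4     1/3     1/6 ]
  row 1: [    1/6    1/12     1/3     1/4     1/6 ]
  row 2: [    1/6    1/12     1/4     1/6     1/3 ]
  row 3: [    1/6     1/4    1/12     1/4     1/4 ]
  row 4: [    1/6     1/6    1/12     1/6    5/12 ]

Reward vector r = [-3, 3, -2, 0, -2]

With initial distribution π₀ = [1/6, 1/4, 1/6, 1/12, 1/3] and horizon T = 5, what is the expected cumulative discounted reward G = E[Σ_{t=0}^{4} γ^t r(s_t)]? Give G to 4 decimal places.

t=0: π = [0.1667, 0.2500, 0.1667, 0.0833, 0.3333], E[r] = -0.7500, γ^t·E[r] = -0.750000, running G = -0.750000
t=1: π = [0.1528, 0.1389, 0.2014, 0.2222, 0.2847], E[r] = -1.0139, γ^t·E[r] = -0.709722, running G = -1.459722
t=2: π = [0.1539, 0.1568, 0.1771, 0.2222, 0.2899], E[r] = -0.9253, γ^t·E[r] = -0.453420, running G = -1.913142
t=3: π = [0.1538, 0.1574, 0.1777, 0.2239, 0.2872], E[r] = -0.9192, γ^t·E[r] = -0.315293, running G = -2.228436
t=4: π = [0.1538, 0.1574, 0.1779, 0.2241, 0.2867], E[r] = -0.9187, γ^t·E[r] = -0.220573, running G = -2.449009

G = -2.4490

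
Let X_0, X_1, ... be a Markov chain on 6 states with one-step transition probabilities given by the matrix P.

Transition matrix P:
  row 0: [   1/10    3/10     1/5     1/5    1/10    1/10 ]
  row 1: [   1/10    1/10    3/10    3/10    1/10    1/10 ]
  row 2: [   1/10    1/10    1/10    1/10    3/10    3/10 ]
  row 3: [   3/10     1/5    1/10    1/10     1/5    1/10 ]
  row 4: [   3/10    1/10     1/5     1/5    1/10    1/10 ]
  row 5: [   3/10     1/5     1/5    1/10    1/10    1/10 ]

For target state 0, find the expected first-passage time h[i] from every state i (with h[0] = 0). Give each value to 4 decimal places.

First-step conditioning: h[0] = 0; for i ≠ 0, h[i] = 1 + Σ_k P[i][k]·h[k].
  h[1] = 1 + 1/10·h[1] + 3/10·h[2] + 3/10·h[3] + 1/10·h[4] + 1/10·h[5]
  h[2] = 1 + 1/10·h[1] + 1/10·h[2] + 1/10·h[3] + 3/10·h[4] + 3/10·h[5]
  h[3] = 1 + 1/5·h[1] + 1/10·h[2] + 1/10·h[3] + 1/5·h[4] + 1/10·h[5]
  h[4] = 1 + 1/10·h[1] + 1/5·h[2] + 1/5·h[3] + 1/10·h[4] + 1/10·h[5]
  h[5] = 1 + 1/5·h[1] + 1/5·h[2] + 1/10·h[3] + 1/10·h[4] + 1/10·h[5]
Solving the 5×5 linear system over states ≠ 0 gives exactly h = [0, 72290/14131, 70310/14131, 59490/14131, 59310/14131, 60590/14131] (h[0] = 0 is the target).

h = [0.0000, 5.1157, 4.9756, 4.2099, 4.1972, 4.2877]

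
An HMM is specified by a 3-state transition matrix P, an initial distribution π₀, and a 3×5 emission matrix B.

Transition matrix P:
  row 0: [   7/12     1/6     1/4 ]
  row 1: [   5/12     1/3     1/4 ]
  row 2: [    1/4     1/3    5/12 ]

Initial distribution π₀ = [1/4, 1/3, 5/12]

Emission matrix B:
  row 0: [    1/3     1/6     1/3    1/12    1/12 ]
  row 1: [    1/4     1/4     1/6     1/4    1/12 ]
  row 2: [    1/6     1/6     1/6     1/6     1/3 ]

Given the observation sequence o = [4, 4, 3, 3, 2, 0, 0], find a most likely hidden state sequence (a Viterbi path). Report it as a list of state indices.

t=0: δ = [2.083e-02, 2.778e-02, 1.389e-01]  (obs o_0=4)
t=1: δ = [2.894e-03, 3.858e-03, 1.929e-02]  ψ = [2, 2, 2]  (obs o_1=4)
t=2: δ = [4.019e-04, 1.608e-03, 1.340e-03]  ψ = [2, 2, 2]  (obs o_2=3)
t=3: δ = [5.582e-05, 1.340e-04, 9.303e-05]  ψ = [1, 1, 2]  (obs o_3=3)
t=4: δ = [1.861e-05, 7.442e-06, 6.460e-06]  ψ = [1, 1, 2]  (obs o_4=2)
t=5: δ = [3.618e-06, 7.752e-07, 7.752e-07]  ψ = [0, 0, 0]  (obs o_5=0)
t=6: δ = [7.034e-07, 1.507e-07, 1.507e-07]  ψ = [0, 0, 0]  (obs o_6=0)
backtrack: best end state = 0; path = [2, 2, 1, 1, 0, 0, 0]

path = [2, 2, 1, 1, 0, 0, 0]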